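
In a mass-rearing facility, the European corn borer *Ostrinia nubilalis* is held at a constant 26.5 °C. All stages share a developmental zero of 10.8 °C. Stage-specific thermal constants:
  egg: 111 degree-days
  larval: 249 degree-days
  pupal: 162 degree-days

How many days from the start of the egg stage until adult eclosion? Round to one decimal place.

Daily accumulation at 26.5 °C = 26.5 − 10.8 = 15.7 DD/day.
Total K = 111 + 249 + 162 = 522 DD.
Total duration = 522 / 15.7 = 33.248 ≈ 33.2 days.

33.2 days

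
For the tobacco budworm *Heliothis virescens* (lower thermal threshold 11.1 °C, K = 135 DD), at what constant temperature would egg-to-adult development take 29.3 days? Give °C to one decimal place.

15.7 °C

Required daily accumulation = 135 / 29.3 = 4.608 DD/day.
T = T_base + 4.608 = 11.1 + 4.608 = 15.708 ≈ 15.7 °C.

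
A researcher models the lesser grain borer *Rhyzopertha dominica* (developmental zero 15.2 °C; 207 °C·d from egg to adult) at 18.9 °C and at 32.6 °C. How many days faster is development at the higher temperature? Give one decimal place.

At 18.9 °C: 207 / (18.9 − 15.2) = 207 / 3.7 = 55.946 d.
At 32.6 °C: 207 / (32.6 − 15.2) = 207 / 17.4 = 11.897 d.
Difference = |55.946 − 11.897| = 44.049 ≈ 44.0 days.

44.0 days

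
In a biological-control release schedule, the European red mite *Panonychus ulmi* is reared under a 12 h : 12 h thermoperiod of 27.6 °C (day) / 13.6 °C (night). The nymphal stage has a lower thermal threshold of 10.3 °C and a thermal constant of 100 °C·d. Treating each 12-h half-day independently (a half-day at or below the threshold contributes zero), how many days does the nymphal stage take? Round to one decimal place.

Day half: max(0, 27.6 − 10.3) × 0.5 = 17.3 × 0.5 = 8.65 DD.
Night half: max(0, 13.6 − 10.3) × 0.5 = 3.3 × 0.5 = 1.65 DD.
Per 24 h: 10.30 DD/day.
Duration = 100 / 10.30 = 9.709 ≈ 9.7 days.

9.7 days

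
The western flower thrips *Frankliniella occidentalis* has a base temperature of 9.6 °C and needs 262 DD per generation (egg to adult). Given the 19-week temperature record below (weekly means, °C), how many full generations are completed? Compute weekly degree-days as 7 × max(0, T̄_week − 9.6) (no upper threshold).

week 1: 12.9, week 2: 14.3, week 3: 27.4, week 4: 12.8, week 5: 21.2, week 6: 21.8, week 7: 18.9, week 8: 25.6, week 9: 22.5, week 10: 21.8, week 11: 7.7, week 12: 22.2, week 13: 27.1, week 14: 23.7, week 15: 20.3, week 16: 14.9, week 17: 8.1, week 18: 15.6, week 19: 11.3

Weekly DD (7 × max(0, T̄ − 9.6)): 23.1, 32.9, 124.6, 22.4, 81.2, 85.4, 65.1, 112.0, 90.3, 85.4, 0.0, 88.2, 122.5, 98.7, 74.9, 37.1, 0.0, 42.0, 11.9.
Season total = 1197.7 DD.
Complete generations = ⌊1197.7 / 262⌋ = 4.

4 generations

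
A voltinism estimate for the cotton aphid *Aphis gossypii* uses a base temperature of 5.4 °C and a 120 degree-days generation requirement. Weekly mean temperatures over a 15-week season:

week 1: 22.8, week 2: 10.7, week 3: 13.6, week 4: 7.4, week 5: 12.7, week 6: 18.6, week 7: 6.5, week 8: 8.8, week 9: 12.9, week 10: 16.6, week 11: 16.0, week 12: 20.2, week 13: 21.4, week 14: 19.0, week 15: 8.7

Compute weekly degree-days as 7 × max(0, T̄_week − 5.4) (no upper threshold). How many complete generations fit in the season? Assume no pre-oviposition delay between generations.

7 generations

Weekly DD (7 × max(0, T̄ − 5.4)): 121.8, 37.1, 57.4, 14.0, 51.1, 92.4, 7.7, 23.8, 52.5, 78.4, 74.2, 103.6, 112.0, 95.2, 23.1.
Season total = 944.3 DD.
Complete generations = ⌊944.3 / 120⌋ = 7.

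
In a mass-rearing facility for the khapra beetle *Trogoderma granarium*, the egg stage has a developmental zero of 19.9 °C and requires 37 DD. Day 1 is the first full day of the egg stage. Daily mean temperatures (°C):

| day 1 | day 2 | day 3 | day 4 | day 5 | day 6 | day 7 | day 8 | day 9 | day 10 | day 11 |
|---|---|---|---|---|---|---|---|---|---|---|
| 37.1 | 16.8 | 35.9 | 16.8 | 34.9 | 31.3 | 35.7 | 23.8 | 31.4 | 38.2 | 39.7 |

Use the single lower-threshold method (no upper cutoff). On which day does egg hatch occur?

day 5

Daily DD above 19.9 °C: 17.2, 0.0, 16.0, 0.0, 15.0, 11.4, 15.8, 3.9, 11.5, 18.3, 19.8.
Cumulative: 17.2, 17.2, 33.2, 33.2, 48.2, 59.6, 75.4, 79.3, 90.8, 109.1, 128.9.
The total first reaches 37 DD on day 5.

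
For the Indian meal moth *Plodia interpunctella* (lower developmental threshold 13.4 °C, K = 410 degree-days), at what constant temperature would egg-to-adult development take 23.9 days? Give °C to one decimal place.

30.6 °C

Required daily accumulation = 410 / 23.9 = 17.155 DD/day.
T = T_base + 17.155 = 13.4 + 17.155 = 30.555 ≈ 30.6 °C.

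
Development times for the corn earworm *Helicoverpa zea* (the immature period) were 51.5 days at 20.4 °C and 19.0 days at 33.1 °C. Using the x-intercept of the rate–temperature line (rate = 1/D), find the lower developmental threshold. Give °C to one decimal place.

Equal thermal constants: D₁(T₁ − T_b) = D₂(T₂ − T_b).
51.5·(20.4 − T_b) = 19.0·(33.1 − T_b)
T_b = (51.5·20.4 − 19.0·33.1) / (51.5 − 19.0) = 421.70 / 32.5 = 12.975 °C ≈ 13.0 °C.

13.0 °C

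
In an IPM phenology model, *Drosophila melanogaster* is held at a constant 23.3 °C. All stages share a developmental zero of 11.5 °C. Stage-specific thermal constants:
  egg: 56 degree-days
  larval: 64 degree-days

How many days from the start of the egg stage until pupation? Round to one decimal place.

Daily accumulation at 23.3 °C = 23.3 − 11.5 = 11.8 DD/day.
Total K = 56 + 64 = 120 DD.
Total duration = 120 / 11.8 = 10.169 ≈ 10.2 days.

10.2 days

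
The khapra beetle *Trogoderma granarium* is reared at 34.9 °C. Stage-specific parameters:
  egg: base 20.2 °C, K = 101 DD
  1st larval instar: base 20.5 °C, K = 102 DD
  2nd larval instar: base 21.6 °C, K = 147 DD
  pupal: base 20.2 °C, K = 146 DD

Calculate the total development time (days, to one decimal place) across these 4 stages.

egg: 101 / (34.9 − 20.2) = 101 / 14.7 = 6.871 d.
1st larval instar: 102 / (34.9 − 20.5) = 102 / 14.4 = 7.083 d.
2nd larval instar: 147 / (34.9 − 21.6) = 147 / 13.3 = 11.053 d.
pupal: 146 / (34.9 − 20.2) = 146 / 14.7 = 9.932 d.
Sum = 34.939 ≈ 34.9 days.

34.9 days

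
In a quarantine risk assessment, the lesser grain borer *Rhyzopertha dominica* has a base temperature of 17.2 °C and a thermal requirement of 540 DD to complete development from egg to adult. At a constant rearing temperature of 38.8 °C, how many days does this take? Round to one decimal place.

Daily accumulation = 38.8 − 17.2 = 21.6 DD/day.
Duration = 540 / 21.6 = 25.000 ≈ 25.0 days.

25.0 days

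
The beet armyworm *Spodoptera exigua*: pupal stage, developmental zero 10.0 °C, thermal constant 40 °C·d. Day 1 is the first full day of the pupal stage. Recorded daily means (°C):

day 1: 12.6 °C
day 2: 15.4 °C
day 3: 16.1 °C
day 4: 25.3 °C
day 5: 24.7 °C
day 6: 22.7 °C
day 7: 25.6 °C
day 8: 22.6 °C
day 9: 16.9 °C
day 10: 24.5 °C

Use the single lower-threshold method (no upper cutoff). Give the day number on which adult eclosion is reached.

Daily DD above 10.0 °C: 2.6, 5.4, 6.1, 15.3, 14.7, 12.7, 15.6, 12.6, 6.9, 14.5.
Cumulative: 2.6, 8.0, 14.1, 29.4, 44.1, 56.8, 72.4, 85.0, 91.9, 106.4.
The total first reaches 40 DD on day 5.

day 5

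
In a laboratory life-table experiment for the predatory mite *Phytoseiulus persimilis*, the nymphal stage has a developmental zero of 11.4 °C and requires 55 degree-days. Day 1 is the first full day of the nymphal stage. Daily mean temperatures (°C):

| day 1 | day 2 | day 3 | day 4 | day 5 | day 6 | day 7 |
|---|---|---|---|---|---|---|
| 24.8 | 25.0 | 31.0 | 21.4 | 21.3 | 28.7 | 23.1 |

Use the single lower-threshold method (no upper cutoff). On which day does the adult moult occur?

Daily DD above 11.4 °C: 13.4, 13.6, 19.6, 10.0, 9.9, 17.3, 11.7.
Cumulative: 13.4, 27.0, 46.6, 56.6, 66.5, 83.8, 95.5.
The total first reaches 55 DD on day 4.

day 4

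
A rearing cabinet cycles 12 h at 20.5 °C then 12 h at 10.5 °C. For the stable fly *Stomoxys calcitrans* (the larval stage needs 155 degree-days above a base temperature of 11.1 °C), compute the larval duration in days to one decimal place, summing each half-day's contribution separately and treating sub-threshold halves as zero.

33.0 days

Day half: max(0, 20.5 − 11.1) × 0.5 = 9.4 × 0.5 = 4.70 DD.
Night half: max(0, 10.5 − 11.1) × 0.5 = 0.0 × 0.5 = 0.00 DD.
Per 24 h: 4.70 DD/day.
Duration = 155 / 4.70 = 32.979 ≈ 33.0 days.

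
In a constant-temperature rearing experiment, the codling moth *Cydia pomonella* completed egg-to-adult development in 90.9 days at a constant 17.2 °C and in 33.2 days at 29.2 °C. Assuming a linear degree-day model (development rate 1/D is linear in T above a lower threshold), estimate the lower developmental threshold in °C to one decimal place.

10.3 °C

Equal thermal constants: D₁(T₁ − T_b) = D₂(T₂ − T_b).
90.9·(17.2 − T_b) = 33.2·(29.2 − T_b)
T_b = (90.9·17.2 − 33.2·29.2) / (90.9 − 33.2) = 594.04 / 57.7 = 10.295 °C ≈ 10.3 °C.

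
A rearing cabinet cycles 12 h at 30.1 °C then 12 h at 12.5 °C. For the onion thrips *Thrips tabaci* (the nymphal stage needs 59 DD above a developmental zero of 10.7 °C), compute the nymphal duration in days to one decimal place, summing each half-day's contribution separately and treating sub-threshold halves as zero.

Day half: max(0, 30.1 − 10.7) × 0.5 = 19.4 × 0.5 = 9.70 DD.
Night half: max(0, 12.5 − 10.7) × 0.5 = 1.8 × 0.5 = 0.90 DD.
Per 24 h: 10.60 DD/day.
Duration = 59 / 10.60 = 5.566 ≈ 5.6 days.

5.6 days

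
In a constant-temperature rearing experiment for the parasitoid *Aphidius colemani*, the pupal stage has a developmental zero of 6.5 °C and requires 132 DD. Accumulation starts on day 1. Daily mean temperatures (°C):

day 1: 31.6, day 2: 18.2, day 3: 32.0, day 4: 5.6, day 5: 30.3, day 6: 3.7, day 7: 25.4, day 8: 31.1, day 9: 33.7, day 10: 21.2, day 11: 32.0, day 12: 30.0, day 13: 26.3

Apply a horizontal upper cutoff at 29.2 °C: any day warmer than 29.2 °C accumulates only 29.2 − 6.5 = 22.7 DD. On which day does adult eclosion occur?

day 9

Daily DD above 6.5 °C (capped at 22.7): 22.7, 11.7, 22.7, 0.0, 22.7, 0.0, 18.9, 22.7, 22.7, 14.7, 22.7, 22.7, 19.8.
Cumulative: 22.7, 34.4, 57.1, 57.1, 79.8, 79.8, 98.7, 121.4, 144.1, 158.8, 181.5, 204.2, 224.0.
The total first reaches 132 DD on day 9.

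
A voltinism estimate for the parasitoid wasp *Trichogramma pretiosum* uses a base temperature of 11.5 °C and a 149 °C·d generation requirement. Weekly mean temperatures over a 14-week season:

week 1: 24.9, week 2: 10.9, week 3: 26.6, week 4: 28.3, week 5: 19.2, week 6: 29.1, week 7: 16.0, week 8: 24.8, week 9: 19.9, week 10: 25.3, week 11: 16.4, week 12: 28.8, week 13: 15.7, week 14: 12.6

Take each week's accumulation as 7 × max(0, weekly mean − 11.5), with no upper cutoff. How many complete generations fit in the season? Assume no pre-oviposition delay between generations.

6 generations

Weekly DD (7 × max(0, T̄ − 11.5)): 93.8, 0.0, 105.7, 117.6, 53.9, 123.2, 31.5, 93.1, 58.8, 96.6, 34.3, 121.1, 29.4, 7.7.
Season total = 966.7 DD.
Complete generations = ⌊966.7 / 149⌋ = 6.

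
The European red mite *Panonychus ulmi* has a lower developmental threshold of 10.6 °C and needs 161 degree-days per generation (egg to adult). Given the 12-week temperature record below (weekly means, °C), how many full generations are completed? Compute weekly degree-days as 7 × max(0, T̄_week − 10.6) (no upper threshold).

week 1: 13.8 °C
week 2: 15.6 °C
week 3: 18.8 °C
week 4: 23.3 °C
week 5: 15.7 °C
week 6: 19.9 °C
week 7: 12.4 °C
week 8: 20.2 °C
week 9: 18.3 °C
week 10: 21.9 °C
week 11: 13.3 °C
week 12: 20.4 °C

3 generations

Weekly DD (7 × max(0, T̄ − 10.6)): 22.4, 35.0, 57.4, 88.9, 35.7, 65.1, 12.6, 67.2, 53.9, 79.1, 18.9, 68.6.
Season total = 604.8 DD.
Complete generations = ⌊604.8 / 161⌋ = 3.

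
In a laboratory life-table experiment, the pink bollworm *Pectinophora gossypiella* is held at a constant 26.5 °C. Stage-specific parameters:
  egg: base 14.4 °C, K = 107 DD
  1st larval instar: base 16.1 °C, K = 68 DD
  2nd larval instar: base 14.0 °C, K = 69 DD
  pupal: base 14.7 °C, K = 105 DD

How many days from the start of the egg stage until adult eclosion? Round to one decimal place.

29.8 days

egg: 107 / (26.5 − 14.4) = 107 / 12.1 = 8.843 d.
1st larval instar: 68 / (26.5 − 16.1) = 68 / 10.4 = 6.538 d.
2nd larval instar: 69 / (26.5 − 14.0) = 69 / 12.5 = 5.520 d.
pupal: 105 / (26.5 − 14.7) = 105 / 11.8 = 8.898 d.
Sum = 29.800 ≈ 29.8 days.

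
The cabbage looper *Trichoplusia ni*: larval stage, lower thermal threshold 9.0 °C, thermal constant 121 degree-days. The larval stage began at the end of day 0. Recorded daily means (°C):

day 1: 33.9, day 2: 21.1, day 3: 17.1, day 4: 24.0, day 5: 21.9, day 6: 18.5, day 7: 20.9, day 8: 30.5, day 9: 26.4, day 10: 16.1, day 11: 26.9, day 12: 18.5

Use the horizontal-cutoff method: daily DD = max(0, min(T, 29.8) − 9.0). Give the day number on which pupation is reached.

day 9

Daily DD above 9.0 °C (capped at 20.8): 20.8, 12.1, 8.1, 15.0, 12.9, 9.5, 11.9, 20.8, 17.4, 7.1, 17.9, 9.5.
Cumulative: 20.8, 32.9, 41.0, 56.0, 68.9, 78.4, 90.3, 111.1, 128.5, 135.6, 153.5, 163.0.
The total first reaches 121 DD on day 9.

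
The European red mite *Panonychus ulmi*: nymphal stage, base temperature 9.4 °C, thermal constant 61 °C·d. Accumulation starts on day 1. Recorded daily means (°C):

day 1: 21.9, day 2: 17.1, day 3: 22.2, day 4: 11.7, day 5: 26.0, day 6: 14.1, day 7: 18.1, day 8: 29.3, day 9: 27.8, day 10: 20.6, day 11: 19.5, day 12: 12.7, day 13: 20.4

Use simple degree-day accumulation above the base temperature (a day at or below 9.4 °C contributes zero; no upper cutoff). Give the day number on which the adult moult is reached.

day 7

Daily DD above 9.4 °C: 12.5, 7.7, 12.8, 2.3, 16.6, 4.7, 8.7, 19.9, 18.4, 11.2, 10.1, 3.3, 11.0.
Cumulative: 12.5, 20.2, 33.0, 35.3, 51.9, 56.6, 65.3, 85.2, 103.6, 114.8, 124.9, 128.2, 139.2.
The total first reaches 61 DD on day 7.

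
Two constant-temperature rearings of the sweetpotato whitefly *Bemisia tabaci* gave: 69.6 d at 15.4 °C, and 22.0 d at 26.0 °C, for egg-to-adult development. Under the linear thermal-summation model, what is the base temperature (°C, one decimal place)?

10.5 °C

Equal thermal constants: D₁(T₁ − T_b) = D₂(T₂ − T_b).
69.6·(15.4 − T_b) = 22.0·(26.0 − T_b)
T_b = (69.6·15.4 − 22.0·26.0) / (69.6 − 22.0) = 499.84 / 47.6 = 10.501 °C ≈ 10.5 °C.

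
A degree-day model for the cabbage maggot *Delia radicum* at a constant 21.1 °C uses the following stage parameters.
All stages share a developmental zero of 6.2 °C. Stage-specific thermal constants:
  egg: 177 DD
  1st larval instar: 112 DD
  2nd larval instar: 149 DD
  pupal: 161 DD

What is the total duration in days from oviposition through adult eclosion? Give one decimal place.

Daily accumulation at 21.1 °C = 21.1 − 6.2 = 14.9 DD/day.
Total K = 177 + 112 + 149 + 161 = 599 DD.
Total duration = 599 / 14.9 = 40.201 ≈ 40.2 days.

40.2 days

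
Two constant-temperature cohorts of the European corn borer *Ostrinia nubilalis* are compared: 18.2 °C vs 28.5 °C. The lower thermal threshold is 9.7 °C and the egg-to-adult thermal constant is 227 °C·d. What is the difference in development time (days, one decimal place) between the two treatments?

At 18.2 °C: 227 / (18.2 − 9.7) = 227 / 8.5 = 26.706 d.
At 28.5 °C: 227 / (28.5 − 9.7) = 227 / 18.8 = 12.074 d.
Difference = |26.706 − 12.074| = 14.631 ≈ 14.6 days.

14.6 days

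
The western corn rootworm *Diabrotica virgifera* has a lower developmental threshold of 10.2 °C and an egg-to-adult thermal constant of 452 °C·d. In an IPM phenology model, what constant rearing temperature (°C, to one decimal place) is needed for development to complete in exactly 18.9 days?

34.1 °C

Required daily accumulation = 452 / 18.9 = 23.915 DD/day.
T = T_base + 23.915 = 10.2 + 23.915 = 34.115 ≈ 34.1 °C.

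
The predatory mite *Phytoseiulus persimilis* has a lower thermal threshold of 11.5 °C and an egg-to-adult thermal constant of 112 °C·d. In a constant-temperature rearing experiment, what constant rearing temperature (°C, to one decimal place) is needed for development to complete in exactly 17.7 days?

17.8 °C

Required daily accumulation = 112 / 17.7 = 6.328 DD/day.
T = T_base + 6.328 = 11.5 + 6.328 = 17.828 ≈ 17.8 °C.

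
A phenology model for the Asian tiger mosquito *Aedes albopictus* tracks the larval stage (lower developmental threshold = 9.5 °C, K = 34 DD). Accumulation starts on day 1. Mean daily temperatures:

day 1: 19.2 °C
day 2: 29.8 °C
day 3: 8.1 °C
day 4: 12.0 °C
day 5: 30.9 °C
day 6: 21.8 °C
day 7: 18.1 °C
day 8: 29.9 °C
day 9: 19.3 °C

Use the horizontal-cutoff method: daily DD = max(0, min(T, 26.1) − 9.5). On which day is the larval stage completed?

day 5

Daily DD above 9.5 °C (capped at 16.6): 9.7, 16.6, 0.0, 2.5, 16.6, 12.3, 8.6, 16.6, 9.8.
Cumulative: 9.7, 26.3, 26.3, 28.8, 45.4, 57.7, 66.3, 82.9, 92.7.
The total first reaches 34 DD on day 5.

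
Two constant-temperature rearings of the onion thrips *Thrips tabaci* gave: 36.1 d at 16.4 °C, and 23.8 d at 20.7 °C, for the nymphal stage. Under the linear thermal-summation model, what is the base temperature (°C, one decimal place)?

Linear rate model ⇒ the product D·(T − T_b) is constant across temperatures.
36.1·(16.4 − T_b) = 23.8·(20.7 − T_b)
T_b = (36.1·16.4 − 23.8·20.7) / (36.1 − 23.8) = 99.38 / 12.3 = 8.080 °C ≈ 8.1 °C.

8.1 °C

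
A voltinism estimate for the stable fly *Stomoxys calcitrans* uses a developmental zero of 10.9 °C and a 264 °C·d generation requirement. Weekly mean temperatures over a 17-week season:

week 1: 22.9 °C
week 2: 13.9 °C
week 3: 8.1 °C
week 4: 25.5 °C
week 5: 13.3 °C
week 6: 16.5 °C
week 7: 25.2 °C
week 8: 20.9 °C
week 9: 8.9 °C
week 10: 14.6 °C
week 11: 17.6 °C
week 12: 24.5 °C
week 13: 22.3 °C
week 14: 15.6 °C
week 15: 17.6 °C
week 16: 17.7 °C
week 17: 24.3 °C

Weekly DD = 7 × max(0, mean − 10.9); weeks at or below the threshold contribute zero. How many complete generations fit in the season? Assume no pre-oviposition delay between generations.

3 generations

Weekly DD (7 × max(0, T̄ − 10.9)): 84.0, 21.0, 0.0, 102.2, 16.8, 39.2, 100.1, 70.0, 0.0, 25.9, 46.9, 95.2, 79.8, 32.9, 46.9, 47.6, 93.8.
Season total = 902.3 DD.
Complete generations = ⌊902.3 / 264⌋ = 3.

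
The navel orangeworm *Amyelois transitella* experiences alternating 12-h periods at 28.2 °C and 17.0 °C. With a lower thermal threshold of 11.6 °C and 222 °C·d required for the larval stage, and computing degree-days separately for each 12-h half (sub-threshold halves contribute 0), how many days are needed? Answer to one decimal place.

Day half: max(0, 28.2 − 11.6) × 0.5 = 16.6 × 0.5 = 8.30 DD.
Night half: max(0, 17.0 − 11.6) × 0.5 = 5.4 × 0.5 = 2.70 DD.
Per 24 h: 11.00 DD/day.
Duration = 222 / 11.00 = 20.182 ≈ 20.2 days.

20.2 days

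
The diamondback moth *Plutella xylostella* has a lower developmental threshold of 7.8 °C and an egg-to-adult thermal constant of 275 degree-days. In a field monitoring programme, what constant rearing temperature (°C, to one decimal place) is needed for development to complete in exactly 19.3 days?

Required daily accumulation = 275 / 19.3 = 14.249 DD/day.
T = T_base + 14.249 = 7.8 + 14.249 = 22.049 ≈ 22.0 °C.

22.0 °C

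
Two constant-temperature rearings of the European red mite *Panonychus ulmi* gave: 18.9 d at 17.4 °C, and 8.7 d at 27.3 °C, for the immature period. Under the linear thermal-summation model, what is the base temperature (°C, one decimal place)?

9.0 °C

Under the model K = D·(T − T_b), so D₁·(T₁ − T_b) = D₂·(T₂ − T_b).
18.9·(17.4 − T_b) = 8.7·(27.3 − T_b)
T_b = (18.9·17.4 − 8.7·27.3) / (18.9 − 8.7) = 91.35 / 10.2 = 8.956 °C ≈ 9.0 °C.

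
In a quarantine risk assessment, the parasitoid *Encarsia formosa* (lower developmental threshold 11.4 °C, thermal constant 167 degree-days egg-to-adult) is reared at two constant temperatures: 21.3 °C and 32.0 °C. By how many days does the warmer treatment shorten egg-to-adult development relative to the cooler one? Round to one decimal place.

At 21.3 °C: 167 / (21.3 − 11.4) = 167 / 9.9 = 16.869 d.
At 32.0 °C: 167 / (32.0 − 11.4) = 167 / 20.6 = 8.107 d.
Difference = |16.869 − 8.107| = 8.762 ≈ 8.8 days.

8.8 days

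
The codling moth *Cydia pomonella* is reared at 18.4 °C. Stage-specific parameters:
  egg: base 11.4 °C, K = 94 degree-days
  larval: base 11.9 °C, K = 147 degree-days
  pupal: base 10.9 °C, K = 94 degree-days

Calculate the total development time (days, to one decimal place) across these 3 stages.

egg: 94 / (18.4 − 11.4) = 94 / 7.0 = 13.429 d.
larval: 147 / (18.4 − 11.9) = 147 / 6.5 = 22.615 d.
pupal: 94 / (18.4 − 10.9) = 94 / 7.5 = 12.533 d.
Sum = 48.577 ≈ 48.6 days.

48.6 days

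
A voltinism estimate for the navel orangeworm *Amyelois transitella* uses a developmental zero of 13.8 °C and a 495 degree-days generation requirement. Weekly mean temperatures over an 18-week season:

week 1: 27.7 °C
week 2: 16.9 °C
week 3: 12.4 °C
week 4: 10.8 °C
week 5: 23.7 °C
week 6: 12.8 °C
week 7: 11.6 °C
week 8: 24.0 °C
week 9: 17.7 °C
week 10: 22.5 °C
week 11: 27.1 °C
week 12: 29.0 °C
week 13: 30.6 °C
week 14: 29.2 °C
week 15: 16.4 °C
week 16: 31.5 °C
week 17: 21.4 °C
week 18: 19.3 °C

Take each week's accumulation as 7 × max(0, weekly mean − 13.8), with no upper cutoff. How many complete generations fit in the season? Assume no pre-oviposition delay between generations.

Weekly DD (7 × max(0, T̄ − 13.8)): 97.3, 21.7, 0.0, 0.0, 69.3, 0.0, 0.0, 71.4, 27.3, 60.9, 93.1, 106.4, 117.6, 107.8, 18.2, 123.9, 53.2, 38.5.
Season total = 1006.6 DD.
Complete generations = ⌊1006.6 / 495⌋ = 2.

2 generations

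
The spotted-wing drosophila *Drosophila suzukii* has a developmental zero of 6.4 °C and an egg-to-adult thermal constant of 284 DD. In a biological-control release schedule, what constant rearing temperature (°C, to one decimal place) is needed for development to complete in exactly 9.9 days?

Required daily accumulation = 284 / 9.9 = 28.687 DD/day.
T = T_base + 28.687 = 6.4 + 28.687 = 35.087 ≈ 35.1 °C.

35.1 °C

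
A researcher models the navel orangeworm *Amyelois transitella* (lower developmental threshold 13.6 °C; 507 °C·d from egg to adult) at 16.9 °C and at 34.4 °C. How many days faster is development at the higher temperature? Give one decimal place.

129.3 days

At 16.9 °C: 507 / (16.9 − 13.6) = 507 / 3.3 = 153.636 d.
At 34.4 °C: 507 / (34.4 − 13.6) = 507 / 20.8 = 24.375 d.
Difference = |153.636 − 24.375| = 129.261 ≈ 129.3 days.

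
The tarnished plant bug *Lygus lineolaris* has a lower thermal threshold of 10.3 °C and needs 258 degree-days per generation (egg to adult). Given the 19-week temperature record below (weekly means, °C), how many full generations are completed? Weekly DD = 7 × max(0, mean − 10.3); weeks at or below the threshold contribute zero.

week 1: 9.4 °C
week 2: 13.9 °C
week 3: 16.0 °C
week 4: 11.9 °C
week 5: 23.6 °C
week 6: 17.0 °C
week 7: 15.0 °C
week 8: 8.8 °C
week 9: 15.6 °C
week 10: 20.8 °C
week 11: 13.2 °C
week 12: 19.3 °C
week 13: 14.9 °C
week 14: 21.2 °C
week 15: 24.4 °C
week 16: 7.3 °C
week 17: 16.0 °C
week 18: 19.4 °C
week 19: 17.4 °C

3 generations

Weekly DD (7 × max(0, T̄ − 10.3)): 0.0, 25.2, 39.9, 11.2, 93.1, 46.9, 32.9, 0.0, 37.1, 73.5, 20.3, 63.0, 32.2, 76.3, 98.7, 0.0, 39.9, 63.7, 49.7.
Season total = 803.6 DD.
Complete generations = ⌊803.6 / 258⌋ = 3.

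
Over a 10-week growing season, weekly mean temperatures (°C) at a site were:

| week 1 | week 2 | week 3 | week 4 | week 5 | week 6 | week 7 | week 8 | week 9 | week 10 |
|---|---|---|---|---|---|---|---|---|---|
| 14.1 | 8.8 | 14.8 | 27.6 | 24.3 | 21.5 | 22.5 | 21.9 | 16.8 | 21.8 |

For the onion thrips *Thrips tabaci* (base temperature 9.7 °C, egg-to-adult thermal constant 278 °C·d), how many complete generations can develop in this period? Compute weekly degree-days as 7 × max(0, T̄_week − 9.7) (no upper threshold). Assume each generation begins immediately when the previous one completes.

2 generations

Weekly DD (7 × max(0, T̄ − 9.7)): 30.8, 0.0, 35.7, 125.3, 102.2, 82.6, 89.6, 85.4, 49.7, 84.7.
Season total = 686.0 DD.
Complete generations = ⌊686.0 / 278⌋ = 2.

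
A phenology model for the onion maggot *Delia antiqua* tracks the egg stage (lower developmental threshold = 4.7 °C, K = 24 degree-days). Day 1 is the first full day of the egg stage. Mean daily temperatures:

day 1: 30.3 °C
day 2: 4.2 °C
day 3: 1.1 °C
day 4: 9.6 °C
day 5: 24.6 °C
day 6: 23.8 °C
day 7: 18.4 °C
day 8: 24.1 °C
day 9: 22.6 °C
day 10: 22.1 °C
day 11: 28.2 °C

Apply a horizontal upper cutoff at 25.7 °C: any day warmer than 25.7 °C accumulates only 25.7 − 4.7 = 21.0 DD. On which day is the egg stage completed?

Daily DD above 4.7 °C (capped at 21.0): 21.0, 0.0, 0.0, 4.9, 19.9, 19.1, 13.7, 19.4, 17.9, 17.4, 21.0.
Cumulative: 21.0, 21.0, 21.0, 25.9, 45.8, 64.9, 78.6, 98.0, 115.9, 133.3, 154.3.
The total first reaches 24 DD on day 4.

day 4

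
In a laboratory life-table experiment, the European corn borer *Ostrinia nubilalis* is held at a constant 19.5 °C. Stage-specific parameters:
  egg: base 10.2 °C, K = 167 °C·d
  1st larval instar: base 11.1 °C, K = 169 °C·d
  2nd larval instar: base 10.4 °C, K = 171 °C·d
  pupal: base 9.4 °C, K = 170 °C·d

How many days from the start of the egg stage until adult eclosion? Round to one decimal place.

73.7 days

egg: 167 / (19.5 − 10.2) = 167 / 9.3 = 17.957 d.
1st larval instar: 169 / (19.5 − 11.1) = 169 / 8.4 = 20.119 d.
2nd larval instar: 171 / (19.5 − 10.4) = 171 / 9.1 = 18.791 d.
pupal: 170 / (19.5 − 9.4) = 170 / 10.1 = 16.832 d.
Sum = 73.699 ≈ 73.7 days.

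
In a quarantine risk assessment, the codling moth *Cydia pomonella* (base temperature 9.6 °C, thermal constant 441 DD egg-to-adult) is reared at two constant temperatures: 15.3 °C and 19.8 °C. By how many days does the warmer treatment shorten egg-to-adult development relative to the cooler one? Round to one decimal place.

At 15.3 °C: 441 / (15.3 − 9.6) = 441 / 5.7 = 77.368 d.
At 19.8 °C: 441 / (19.8 − 9.6) = 441 / 10.2 = 43.235 d.
Difference = |77.368 − 43.235| = 34.133 ≈ 34.1 days.

34.1 days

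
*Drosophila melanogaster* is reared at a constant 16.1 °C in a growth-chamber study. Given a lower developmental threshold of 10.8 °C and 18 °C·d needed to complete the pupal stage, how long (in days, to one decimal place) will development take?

Daily accumulation = 16.1 − 10.8 = 5.3 DD/day.
Duration = 18 / 5.3 = 3.396 ≈ 3.4 days.

3.4 days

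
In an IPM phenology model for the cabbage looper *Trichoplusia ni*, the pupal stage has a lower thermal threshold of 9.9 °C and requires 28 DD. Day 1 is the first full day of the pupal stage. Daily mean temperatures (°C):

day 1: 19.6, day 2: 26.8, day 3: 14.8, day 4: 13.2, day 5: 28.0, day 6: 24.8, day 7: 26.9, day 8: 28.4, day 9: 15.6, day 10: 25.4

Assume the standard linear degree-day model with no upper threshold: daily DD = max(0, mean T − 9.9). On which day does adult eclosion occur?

Daily DD above 9.9 °C: 9.7, 16.9, 4.9, 3.3, 18.1, 14.9, 17.0, 18.5, 5.7, 15.5.
Cumulative: 9.7, 26.6, 31.5, 34.8, 52.9, 67.8, 84.8, 103.3, 109.0, 124.5.
The total first reaches 28 DD on day 3.

day 3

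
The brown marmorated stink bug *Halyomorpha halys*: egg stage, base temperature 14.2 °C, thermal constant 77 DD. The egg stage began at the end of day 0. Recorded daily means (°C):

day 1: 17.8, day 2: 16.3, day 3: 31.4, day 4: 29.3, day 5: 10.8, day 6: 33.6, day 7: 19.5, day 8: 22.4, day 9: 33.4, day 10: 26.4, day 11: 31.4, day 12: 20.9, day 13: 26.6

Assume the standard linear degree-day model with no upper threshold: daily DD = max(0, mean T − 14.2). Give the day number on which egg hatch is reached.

Daily DD above 14.2 °C: 3.6, 2.1, 17.2, 15.1, 0.0, 19.4, 5.3, 8.2, 19.2, 12.2, 17.2, 6.7, 12.4.
Cumulative: 3.6, 5.7, 22.9, 38.0, 38.0, 57.4, 62.7, 70.9, 90.1, 102.3, 119.5, 126.2, 138.6.
The total first reaches 77 DD on day 9.

day 9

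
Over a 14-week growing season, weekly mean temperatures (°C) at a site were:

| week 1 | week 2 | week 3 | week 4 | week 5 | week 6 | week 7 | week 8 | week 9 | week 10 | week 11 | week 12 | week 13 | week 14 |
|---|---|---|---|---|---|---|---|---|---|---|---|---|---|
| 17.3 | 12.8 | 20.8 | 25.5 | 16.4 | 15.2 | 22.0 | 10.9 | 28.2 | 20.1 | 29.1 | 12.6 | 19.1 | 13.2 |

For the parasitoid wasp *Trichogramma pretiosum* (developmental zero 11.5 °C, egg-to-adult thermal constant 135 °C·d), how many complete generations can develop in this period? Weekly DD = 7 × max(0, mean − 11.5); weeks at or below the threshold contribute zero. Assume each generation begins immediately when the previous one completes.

5 generations

Weekly DD (7 × max(0, T̄ − 11.5)): 40.6, 9.1, 65.1, 98.0, 34.3, 25.9, 73.5, 0.0, 116.9, 60.2, 123.2, 7.7, 53.2, 11.9.
Season total = 719.6 DD.
Complete generations = ⌊719.6 / 135⌋ = 5.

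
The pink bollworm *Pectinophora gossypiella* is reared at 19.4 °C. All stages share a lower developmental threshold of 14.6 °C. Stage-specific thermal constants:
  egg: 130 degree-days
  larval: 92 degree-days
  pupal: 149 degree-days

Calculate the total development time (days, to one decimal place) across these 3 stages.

77.3 days

Daily accumulation at 19.4 °C = 19.4 − 14.6 = 4.8 DD/day.
Total K = 130 + 92 + 149 = 371 DD.
Total duration = 371 / 4.8 = 77.292 ≈ 77.3 days.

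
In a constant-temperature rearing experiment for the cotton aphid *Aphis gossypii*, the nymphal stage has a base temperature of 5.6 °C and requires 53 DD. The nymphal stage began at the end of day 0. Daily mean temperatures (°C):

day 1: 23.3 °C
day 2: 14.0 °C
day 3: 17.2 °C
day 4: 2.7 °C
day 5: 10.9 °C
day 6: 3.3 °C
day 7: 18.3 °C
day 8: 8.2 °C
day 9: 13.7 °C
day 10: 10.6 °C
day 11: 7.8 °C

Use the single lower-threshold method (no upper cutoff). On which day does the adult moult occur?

Daily DD above 5.6 °C: 17.7, 8.4, 11.6, 0.0, 5.3, 0.0, 12.7, 2.6, 8.1, 5.0, 2.2.
Cumulative: 17.7, 26.1, 37.7, 37.7, 43.0, 43.0, 55.7, 58.3, 66.4, 71.4, 73.6.
The total first reaches 53 DD on day 7.

day 7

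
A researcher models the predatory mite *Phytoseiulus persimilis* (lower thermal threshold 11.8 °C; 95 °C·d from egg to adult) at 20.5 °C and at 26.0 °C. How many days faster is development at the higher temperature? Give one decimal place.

4.2 days

At 20.5 °C: 95 / (20.5 − 11.8) = 95 / 8.7 = 10.920 d.
At 26.0 °C: 95 / (26.0 − 11.8) = 95 / 14.2 = 6.690 d.
Difference = |10.920 − 6.690| = 4.229 ≈ 4.2 days.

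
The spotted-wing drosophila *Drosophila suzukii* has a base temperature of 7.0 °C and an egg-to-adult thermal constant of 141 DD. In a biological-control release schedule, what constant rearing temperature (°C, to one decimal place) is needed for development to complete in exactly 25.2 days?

Required daily accumulation = 141 / 25.2 = 5.595 DD/day.
T = T_base + 5.595 = 7.0 + 5.595 = 12.595 ≈ 12.6 °C.

12.6 °C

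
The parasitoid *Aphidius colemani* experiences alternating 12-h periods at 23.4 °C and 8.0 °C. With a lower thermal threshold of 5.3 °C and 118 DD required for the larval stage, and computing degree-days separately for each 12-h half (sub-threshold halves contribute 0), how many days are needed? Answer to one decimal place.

11.3 days

Day half: max(0, 23.4 − 5.3) × 0.5 = 18.1 × 0.5 = 9.05 DD.
Night half: max(0, 8.0 − 5.3) × 0.5 = 2.7 × 0.5 = 1.35 DD.
Per 24 h: 10.40 DD/day.
Duration = 118 / 10.40 = 11.346 ≈ 11.3 days.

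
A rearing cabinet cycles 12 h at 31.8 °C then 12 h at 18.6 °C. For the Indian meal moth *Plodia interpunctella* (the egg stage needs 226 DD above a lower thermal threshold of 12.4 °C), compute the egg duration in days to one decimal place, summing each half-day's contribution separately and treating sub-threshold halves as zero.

17.7 days

Day half: max(0, 31.8 − 12.4) × 0.5 = 19.4 × 0.5 = 9.70 DD.
Night half: max(0, 18.6 − 12.4) × 0.5 = 6.2 × 0.5 = 3.10 DD.
Per 24 h: 12.80 DD/day.
Duration = 226 / 12.80 = 17.656 ≈ 17.7 days.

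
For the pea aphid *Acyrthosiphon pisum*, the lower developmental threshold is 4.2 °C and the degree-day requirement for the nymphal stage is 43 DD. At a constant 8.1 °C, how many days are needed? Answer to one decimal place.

11.0 days

Daily accumulation = 8.1 − 4.2 = 3.9 DD/day.
Duration = 43 / 3.9 = 11.026 ≈ 11.0 days.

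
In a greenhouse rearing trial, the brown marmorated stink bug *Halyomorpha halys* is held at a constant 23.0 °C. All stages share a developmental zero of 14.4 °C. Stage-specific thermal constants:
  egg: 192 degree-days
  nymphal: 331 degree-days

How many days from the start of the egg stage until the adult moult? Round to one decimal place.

60.8 days

Daily accumulation at 23.0 °C = 23.0 − 14.4 = 8.6 DD/day.
Total K = 192 + 331 = 523 DD.
Total duration = 523 / 8.6 = 60.814 ≈ 60.8 days.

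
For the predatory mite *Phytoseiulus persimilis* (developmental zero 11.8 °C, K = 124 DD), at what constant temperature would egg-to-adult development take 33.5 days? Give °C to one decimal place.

15.5 °C

Required daily accumulation = 124 / 33.5 = 3.701 DD/day.
T = T_base + 3.701 = 11.8 + 3.701 = 15.501 ≈ 15.5 °C.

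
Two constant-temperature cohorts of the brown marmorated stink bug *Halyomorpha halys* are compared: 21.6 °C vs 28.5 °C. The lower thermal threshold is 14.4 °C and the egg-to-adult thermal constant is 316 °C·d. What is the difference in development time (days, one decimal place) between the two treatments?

21.5 days

At 21.6 °C: 316 / (21.6 − 14.4) = 316 / 7.2 = 43.889 d.
At 28.5 °C: 316 / (28.5 − 14.4) = 316 / 14.1 = 22.411 d.
Difference = |43.889 − 22.411| = 21.478 ≈ 21.5 days.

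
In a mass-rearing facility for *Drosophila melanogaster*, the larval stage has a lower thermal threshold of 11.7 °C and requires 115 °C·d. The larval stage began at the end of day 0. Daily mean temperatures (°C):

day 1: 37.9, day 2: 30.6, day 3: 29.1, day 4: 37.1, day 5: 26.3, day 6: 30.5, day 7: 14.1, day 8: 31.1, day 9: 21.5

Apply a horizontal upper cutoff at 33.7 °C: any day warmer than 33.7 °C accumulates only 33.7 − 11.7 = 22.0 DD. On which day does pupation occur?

Daily DD above 11.7 °C (capped at 22.0): 22.0, 18.9, 17.4, 22.0, 14.6, 18.8, 2.4, 19.4, 9.8.
Cumulative: 22.0, 40.9, 58.3, 80.3, 94.9, 113.7, 116.1, 135.5, 145.3.
The total first reaches 115 DD on day 7.

day 7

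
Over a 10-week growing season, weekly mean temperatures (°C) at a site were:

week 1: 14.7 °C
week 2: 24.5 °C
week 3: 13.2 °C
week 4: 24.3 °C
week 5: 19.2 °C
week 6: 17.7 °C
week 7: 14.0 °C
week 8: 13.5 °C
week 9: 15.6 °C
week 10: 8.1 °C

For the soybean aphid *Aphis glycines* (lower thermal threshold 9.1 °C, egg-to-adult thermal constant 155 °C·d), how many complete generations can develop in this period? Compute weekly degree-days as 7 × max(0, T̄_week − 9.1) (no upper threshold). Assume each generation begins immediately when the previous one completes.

Weekly DD (7 × max(0, T̄ − 9.1)): 39.2, 107.8, 28.7, 106.4, 70.7, 60.2, 34.3, 30.8, 45.5, 0.0.
Season total = 523.6 DD.
Complete generations = ⌊523.6 / 155⌋ = 3.

3 generations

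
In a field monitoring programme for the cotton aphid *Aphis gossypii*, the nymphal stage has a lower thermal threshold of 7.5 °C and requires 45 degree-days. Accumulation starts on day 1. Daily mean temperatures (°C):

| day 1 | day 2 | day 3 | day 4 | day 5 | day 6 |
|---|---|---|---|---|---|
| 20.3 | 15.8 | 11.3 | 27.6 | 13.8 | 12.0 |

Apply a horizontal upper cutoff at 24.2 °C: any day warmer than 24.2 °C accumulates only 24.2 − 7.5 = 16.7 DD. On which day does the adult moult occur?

day 5

Daily DD above 7.5 °C (capped at 16.7): 12.8, 8.3, 3.8, 16.7, 6.3, 4.5.
Cumulative: 12.8, 21.1, 24.9, 41.6, 47.9, 52.4.
The total first reaches 45 DD on day 5.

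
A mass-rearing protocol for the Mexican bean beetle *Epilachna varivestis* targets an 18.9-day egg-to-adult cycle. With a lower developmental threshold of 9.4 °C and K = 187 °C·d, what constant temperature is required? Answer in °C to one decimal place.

19.3 °C

Required daily accumulation = 187 / 18.9 = 9.894 DD/day.
T = T_base + 9.894 = 9.4 + 9.894 = 19.294 ≈ 19.3 °C.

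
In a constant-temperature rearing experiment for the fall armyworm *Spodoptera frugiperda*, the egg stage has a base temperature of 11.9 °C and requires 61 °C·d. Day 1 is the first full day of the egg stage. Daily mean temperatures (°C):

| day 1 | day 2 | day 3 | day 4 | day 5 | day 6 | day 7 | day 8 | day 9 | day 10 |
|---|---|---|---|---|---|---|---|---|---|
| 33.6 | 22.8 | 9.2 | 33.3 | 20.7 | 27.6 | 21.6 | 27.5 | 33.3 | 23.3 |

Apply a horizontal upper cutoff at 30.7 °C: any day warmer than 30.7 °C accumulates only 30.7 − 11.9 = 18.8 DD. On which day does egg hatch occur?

day 6

Daily DD above 11.9 °C (capped at 18.8): 18.8, 10.9, 0.0, 18.8, 8.8, 15.7, 9.7, 15.6, 18.8, 11.4.
Cumulative: 18.8, 29.7, 29.7, 48.5, 57.3, 73.0, 82.7, 98.3, 117.1, 128.5.
The total first reaches 61 DD on day 6.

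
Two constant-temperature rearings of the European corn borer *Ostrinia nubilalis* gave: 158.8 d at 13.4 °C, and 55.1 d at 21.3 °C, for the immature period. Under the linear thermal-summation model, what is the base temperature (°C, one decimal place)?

9.2 °C

Linear rate model ⇒ the product D·(T − T_b) is constant across temperatures.
158.8·(13.4 − T_b) = 55.1·(21.3 − T_b)
T_b = (158.8·13.4 − 55.1·21.3) / (158.8 − 55.1) = 954.29 / 103.7 = 9.202 °C ≈ 9.2 °C.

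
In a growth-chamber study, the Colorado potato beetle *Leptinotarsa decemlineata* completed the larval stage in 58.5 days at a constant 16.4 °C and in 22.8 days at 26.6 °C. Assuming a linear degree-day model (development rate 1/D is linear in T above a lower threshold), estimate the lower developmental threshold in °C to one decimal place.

9.9 °C

Equal thermal constants: D₁(T₁ − T_b) = D₂(T₂ − T_b).
58.5·(16.4 − T_b) = 22.8·(26.6 − T_b)
T_b = (58.5·16.4 − 22.8·26.6) / (58.5 − 22.8) = 352.92 / 35.7 = 9.886 °C ≈ 9.9 °C.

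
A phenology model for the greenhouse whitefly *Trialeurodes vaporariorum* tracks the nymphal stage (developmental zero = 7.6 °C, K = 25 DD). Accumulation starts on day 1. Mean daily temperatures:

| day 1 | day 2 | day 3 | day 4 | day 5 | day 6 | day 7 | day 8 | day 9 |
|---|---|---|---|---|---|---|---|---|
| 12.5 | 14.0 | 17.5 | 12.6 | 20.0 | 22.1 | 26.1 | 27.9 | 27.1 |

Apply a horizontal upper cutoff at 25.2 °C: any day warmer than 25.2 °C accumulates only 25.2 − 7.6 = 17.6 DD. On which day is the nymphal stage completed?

day 4

Daily DD above 7.6 °C (capped at 17.6): 4.9, 6.4, 9.9, 5.0, 12.4, 14.5, 17.6, 17.6, 17.6.
Cumulative: 4.9, 11.3, 21.2, 26.2, 38.6, 53.1, 70.7, 88.3, 105.9.
The total first reaches 25 DD on day 4.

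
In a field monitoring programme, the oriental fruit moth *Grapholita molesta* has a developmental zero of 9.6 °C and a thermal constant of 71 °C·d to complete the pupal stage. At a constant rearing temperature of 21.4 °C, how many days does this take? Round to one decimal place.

6.0 days

Daily accumulation = 21.4 − 9.6 = 11.8 DD/day.
Duration = 71 / 11.8 = 6.017 ≈ 6.0 days.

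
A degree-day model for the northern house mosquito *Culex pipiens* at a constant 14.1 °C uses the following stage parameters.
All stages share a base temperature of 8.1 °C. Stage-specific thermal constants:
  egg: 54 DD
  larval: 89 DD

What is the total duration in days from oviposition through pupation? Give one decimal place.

23.8 days

Daily accumulation at 14.1 °C = 14.1 − 8.1 = 6.0 DD/day.
Total K = 54 + 89 = 143 DD.
Total duration = 143 / 6.0 = 23.833 ≈ 23.8 days.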